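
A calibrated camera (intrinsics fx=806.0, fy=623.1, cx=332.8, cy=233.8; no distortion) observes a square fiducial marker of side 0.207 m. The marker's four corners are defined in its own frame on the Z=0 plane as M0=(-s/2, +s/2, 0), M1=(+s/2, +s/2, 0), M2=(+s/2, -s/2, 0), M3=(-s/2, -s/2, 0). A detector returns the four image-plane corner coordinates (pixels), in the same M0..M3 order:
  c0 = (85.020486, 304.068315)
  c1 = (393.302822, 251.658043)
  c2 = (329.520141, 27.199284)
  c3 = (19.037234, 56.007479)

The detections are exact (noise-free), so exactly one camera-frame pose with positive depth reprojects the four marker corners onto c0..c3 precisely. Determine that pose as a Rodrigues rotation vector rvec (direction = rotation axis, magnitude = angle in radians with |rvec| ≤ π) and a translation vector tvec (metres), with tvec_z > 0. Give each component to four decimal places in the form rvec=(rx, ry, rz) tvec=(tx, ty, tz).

rvec=(-0.0612, -0.2492, -0.2084) tvec=(-0.0784, -0.0648, 0.5322)

Intrinsics K: fx=806.0, fy=623.1, cx=332.8, cy=233.8
Marker side s = 0.207 m; corners in marker frame (Z=0):
  M0 = (-0.1035, +0.1035, 0)
  M1 = (+0.1035, +0.1035, 0)
  M2 = (+0.1035, -0.1035, 0)
  M3 = (-0.1035, -0.1035, 0)
Detected image corners:
  c0 = (85.020486, 304.068315) px
  c1 = (393.302822, 251.658043) px
  c2 = (329.520141, 27.199284) px
  c3 = (19.037234, 56.007479) px
Planar DLT: solve 8×8 A·h = b for H (H[2,2]=1):
  H  [+1592.10869 +299.84664 +214.05270]
  H  [-120.48291 +1128.26301 +157.95349]
  H  [+0.47151 -0.06452 +1.00000]
B = K⁻¹H; ‖b₁‖=1.878851, ‖b₂‖=1.878851; λ = 2/(‖b₁‖+‖b₂‖) = 0.532240, sign → tz>0 ⇒ λ=+0.532240
r₁ = λ·B[:,0] = (+0.94772,-0.19708,+0.25096); r₂ = λ·B[:,1] = (+0.21218,+0.97663,-0.03434)
r₃ = r₁×r₂ = (-0.23832,+0.08580,+0.96739); SVD([r₁ r₂ r₃]) → R = UVᵀ:
  R  [+0.94772 +0.21218 -0.23832]
  R  [-0.19708 +0.97663 +0.08580]
  R  [+0.25096 -0.03434 +0.96739]
t = (-0.07841, -0.06479, +0.53224) m
tr R = 2.891739; θ = arccos((tr R − 1)/2) = 0.330533 rad = 18.938°
axis k = ((R−Rᵀ)₃₂, (R−Rᵀ)₁₃, (R−Rᵀ)₂₁) / (2 sinθ) = (-0.185084, -0.753790, -0.630511)
rvec = θ·k = (-0.061177, -0.249153, -0.208405)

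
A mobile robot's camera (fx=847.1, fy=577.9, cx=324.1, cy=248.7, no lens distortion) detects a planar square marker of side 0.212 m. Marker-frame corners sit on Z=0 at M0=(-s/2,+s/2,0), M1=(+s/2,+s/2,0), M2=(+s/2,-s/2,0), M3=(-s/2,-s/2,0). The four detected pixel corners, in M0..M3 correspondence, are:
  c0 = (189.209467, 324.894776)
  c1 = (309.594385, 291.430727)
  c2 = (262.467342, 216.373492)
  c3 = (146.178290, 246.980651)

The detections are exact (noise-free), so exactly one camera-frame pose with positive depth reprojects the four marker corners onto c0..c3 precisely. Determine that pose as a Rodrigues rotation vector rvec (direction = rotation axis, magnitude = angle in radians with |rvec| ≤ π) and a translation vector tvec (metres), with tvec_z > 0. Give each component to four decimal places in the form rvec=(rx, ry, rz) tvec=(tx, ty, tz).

Intrinsics K: fx=847.1, fy=577.9, cx=324.1, cy=248.7
Marker side s = 0.212 m; corners in marker frame (Z=0):
  M0 = (-0.1060, +0.1060, 0)
  M1 = (+0.1060, +0.1060, 0)
  M2 = (+0.1060, -0.1060, 0)
  M3 = (-0.1060, -0.1060, 0)
Detected image corners:
  c0 = (189.209467, 324.894776) px
  c1 = (309.594385, 291.430727) px
  c2 = (262.467342, 216.373492) px
  c3 = (146.178290, 246.980651) px
Planar DLT: solve 8×8 A·h = b for H (H[2,2]=1):
  H  [+579.08181 +167.65942 +226.97079]
  H  [-125.87436 +307.08733 +268.95666]
  H  [+0.09297 -0.19868 +1.00000]
B = K⁻¹H; ‖b₁‖=0.703609, ‖b₂‖=0.703609; λ = 2/(‖b₁‖+‖b₂‖) = 1.421245, sign → tz>0 ⇒ λ=+1.421245
r₁ = λ·B[:,0] = (+0.92101,-0.36643,+0.13214); r₂ = λ·B[:,1] = (+0.38933,+0.87675,-0.28237)
r₃ = r₁×r₂ = (-0.01238,+0.31151,+0.95016); SVD([r₁ r₂ r₃]) → R = UVᵀ:
  R  [+0.92101 +0.38933 -0.01238]
  R  [-0.36643 +0.87675 +0.31151]
  R  [+0.13214 -0.28237 +0.95016]
t = (-0.16296, +0.04982, +1.42124) m
tr R = 2.747923; θ = arccos((tr R − 1)/2) = 0.507501 rad = 29.078°
axis k = ((R−Rᵀ)₃₂, (R−Rᵀ)₁₃, (R−Rᵀ)₂₁) / (2 sinθ) = (-0.611002, -0.148681, -0.777541)
rvec = θ·k = (-0.310085, -0.075456, -0.394603)

rvec=(-0.3101, -0.0755, -0.3946) tvec=(-0.1630, 0.0498, 1.4212)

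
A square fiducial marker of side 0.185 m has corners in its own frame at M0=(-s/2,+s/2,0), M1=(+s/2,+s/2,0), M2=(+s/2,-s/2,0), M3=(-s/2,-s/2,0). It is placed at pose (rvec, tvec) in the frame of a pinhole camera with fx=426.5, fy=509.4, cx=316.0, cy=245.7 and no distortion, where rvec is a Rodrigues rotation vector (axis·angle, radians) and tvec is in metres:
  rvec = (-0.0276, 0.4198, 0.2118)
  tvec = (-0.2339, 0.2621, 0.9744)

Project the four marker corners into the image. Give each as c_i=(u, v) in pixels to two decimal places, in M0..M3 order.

Intrinsics K: fx=426.5, fy=509.4, cx=316.0, cy=245.7
Marker side s = 0.185 m; corners in marker frame (Z=0):
  M0 = (-0.0925, +0.0925, 0)
  M1 = (+0.0925, +0.0925, 0)
  M2 = (+0.0925, -0.0925, 0)
  M3 = (-0.0925, -0.0925, 0)
rvec = (-0.0276, 0.4198, 0.2118), |rvec| = θ = 0.47101 rad = 26.987°
Rodrigues: sinθ=0.45379, 1−cosθ=0.10889; R = I + sinθ·[k]× + (1−cosθ)·[k]×²:
    [+0.89148 -0.20974 +0.40158]
    [+0.19837 +0.97761 +0.07023]
    [-0.40732 +0.01705 +0.91313]
t = (-0.2339, 0.2621, 0.9744) m
M0: Pc = R·M0+t = (-0.33576, +0.33418, +1.01365); u = 426.5·(-0.33576)/1.01365 + 316.0 = 174.7259, v = 509.4·(+0.33418)/1.01365 + 245.7 = 413.6381
M1: Pc = R·M1+t = (-0.17084, +0.37088, +0.93830); u = 426.5·(-0.17084)/0.93830 + 316.0 = 238.3460, v = 509.4·(+0.37088)/0.93830 + 245.7 = 447.0483
M2: Pc = R·M2+t = (-0.13204, +0.19002, +0.93515); u = 426.5·(-0.13204)/0.93515 + 316.0 = 255.7809, v = 509.4·(+0.19002)/0.93515 + 245.7 = 349.2093
M3: Pc = R·M3+t = (-0.29696, +0.15332, +1.01050); u = 426.5·(-0.29696)/1.01050 + 316.0 = 190.6621, v = 509.4·(+0.15332)/1.01050 + 245.7 = 322.9908

c0=(174.73, 413.64) c1=(238.35, 447.05) c2=(255.78, 349.21) c3=(190.66, 322.99)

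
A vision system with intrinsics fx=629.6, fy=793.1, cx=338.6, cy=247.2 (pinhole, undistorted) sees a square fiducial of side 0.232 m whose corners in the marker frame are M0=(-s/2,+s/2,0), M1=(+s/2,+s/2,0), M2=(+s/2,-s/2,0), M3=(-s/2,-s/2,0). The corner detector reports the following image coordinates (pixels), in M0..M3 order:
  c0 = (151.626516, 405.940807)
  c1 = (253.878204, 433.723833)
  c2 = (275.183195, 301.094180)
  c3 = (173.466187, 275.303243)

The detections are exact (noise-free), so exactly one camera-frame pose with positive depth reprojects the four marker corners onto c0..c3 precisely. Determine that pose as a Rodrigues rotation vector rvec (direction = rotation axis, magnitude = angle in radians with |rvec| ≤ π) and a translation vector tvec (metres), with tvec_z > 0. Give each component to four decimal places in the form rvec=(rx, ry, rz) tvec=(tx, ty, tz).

rvec=(-0.0558, 0.0753, 0.1935) tvec=(-0.2745, 0.1851, 1.3787)

Intrinsics K: fx=629.6, fy=793.1, cx=338.6, cy=247.2
Marker side s = 0.232 m; corners in marker frame (Z=0):
  M0 = (-0.1160, +0.1160, 0)
  M1 = (+0.1160, +0.1160, 0)
  M2 = (+0.1160, -0.1160, 0)
  M3 = (-0.1160, -0.1160, 0)
Detected image corners:
  c0 = (151.626516, 405.940807) px
  c1 = (253.878204, 433.723833) px
  c2 = (275.183195, 301.094180) px
  c3 = (173.466187, 275.303243) px
Planar DLT: solve 8×8 A·h = b for H (H[2,2]=1):
  H  [+427.17002 -100.44320 +213.23834]
  H  [+94.86477 +555.00422 +353.65879]
  H  [-0.05813 -0.03489 +1.00000]
B = K⁻¹H; ‖b₁‖=0.725315, ‖b₂‖=0.725315; λ = 2/(‖b₁‖+‖b₂‖) = 1.378712, sign → tz>0 ⇒ λ=+1.378712
r₁ = λ·B[:,0] = (+0.97853,+0.18989,-0.08014); r₂ = λ·B[:,1] = (-0.19408,+0.97981,-0.04811)
r₃ = r₁×r₂ = (+0.06939,+0.06263,+0.99562); SVD([r₁ r₂ r₃]) → R = UVᵀ:
  R  [+0.97853 -0.19408 +0.06939]
  R  [+0.18989 +0.97981 +0.06263]
  R  [-0.08014 -0.04811 +0.99562]
t = (-0.27452, +0.18507, +1.37871) m
tr R = 2.953955; θ = arccos((tr R − 1)/2) = 0.214994 rad = 12.318°
axis k = ((R−Rᵀ)₃₂, (R−Rᵀ)₁₃, (R−Rᵀ)₂₁) / (2 sinθ) = (-0.259536, +0.350461, +0.899899)
rvec = θ·k = (-0.055799, +0.075347, +0.193473)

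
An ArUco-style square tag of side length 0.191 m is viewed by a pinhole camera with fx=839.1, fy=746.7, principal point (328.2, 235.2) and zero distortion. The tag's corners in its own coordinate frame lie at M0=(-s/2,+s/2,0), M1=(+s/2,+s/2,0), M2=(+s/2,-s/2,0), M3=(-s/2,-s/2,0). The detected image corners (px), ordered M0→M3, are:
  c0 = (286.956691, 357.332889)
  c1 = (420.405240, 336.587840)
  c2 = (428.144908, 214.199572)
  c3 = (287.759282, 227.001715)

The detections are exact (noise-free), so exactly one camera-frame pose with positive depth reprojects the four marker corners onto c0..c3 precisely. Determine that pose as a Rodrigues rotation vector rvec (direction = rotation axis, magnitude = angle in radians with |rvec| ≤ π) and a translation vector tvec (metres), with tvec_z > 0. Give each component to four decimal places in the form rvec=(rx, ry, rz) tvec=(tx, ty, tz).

Intrinsics K: fx=839.1, fy=746.7, cx=328.2, cy=235.2
Marker side s = 0.191 m; corners in marker frame (Z=0):
  M0 = (-0.0955, +0.0955, 0)
  M1 = (+0.0955, +0.0955, 0)
  M2 = (+0.0955, -0.0955, 0)
  M3 = (-0.0955, -0.0955, 0)
Detected image corners:
  c0 = (286.956691, 357.332889) px
  c1 = (420.405240, 336.587840) px
  c2 = (428.144908, 214.199572) px
  c3 = (287.759282, 227.001715) px
Planar DLT: solve 8×8 A·h = b for H (H[2,2]=1):
  H  [+846.53374 +75.45115 +358.15186]
  H  [+15.44759 +739.35934 +285.15689]
  H  [+0.36584 +0.27668 +1.00000]
B = K⁻¹H; ‖b₁‖=0.944632, ‖b₂‖=0.944632; λ = 2/(‖b₁‖+‖b₂‖) = 1.058613, sign → tz>0 ⇒ λ=+1.058613
r₁ = λ·B[:,0] = (+0.91651,-0.10009,+0.38728); r₂ = λ·B[:,1] = (-0.01937,+0.95595,+0.29290)
r₃ = r₁×r₂ = (-0.39953,-0.27595,+0.87420); SVD([r₁ r₂ r₃]) → R = UVᵀ:
  R  [+0.91651 -0.01937 -0.39953]
  R  [-0.10009 +0.95595 -0.27595]
  R  [+0.38728 +0.29290 +0.87420]
t = (+0.03779, +0.07082, +1.05861) m
tr R = 2.746662; θ = arccos((tr R − 1)/2) = 0.508797 rad = 29.152°
axis k = ((R−Rᵀ)₃₂, (R−Rᵀ)₁₃, (R−Rᵀ)₂₁) / (2 sinθ) = (+0.583878, -0.807603, -0.082847)
rvec = θ·k = (+0.297075, -0.410906, -0.042152)

rvec=(0.2971, -0.4109, -0.0422) tvec=(0.0378, 0.0708, 1.0586)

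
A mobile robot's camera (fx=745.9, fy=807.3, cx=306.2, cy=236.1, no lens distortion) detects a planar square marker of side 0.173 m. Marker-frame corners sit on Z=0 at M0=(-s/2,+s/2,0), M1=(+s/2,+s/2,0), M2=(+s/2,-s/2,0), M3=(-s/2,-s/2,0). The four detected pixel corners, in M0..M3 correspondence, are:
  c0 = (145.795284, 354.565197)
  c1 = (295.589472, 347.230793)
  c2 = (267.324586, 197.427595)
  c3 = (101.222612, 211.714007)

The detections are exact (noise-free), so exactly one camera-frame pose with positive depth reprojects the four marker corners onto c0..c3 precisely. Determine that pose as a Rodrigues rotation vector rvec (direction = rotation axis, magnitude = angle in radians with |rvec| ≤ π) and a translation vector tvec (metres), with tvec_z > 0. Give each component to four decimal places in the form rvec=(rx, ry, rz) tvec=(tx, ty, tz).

rvec=(0.5481, 0.1553, -0.1166) tvec=(-0.1096, 0.0445, 0.7841)

Intrinsics K: fx=745.9, fy=807.3, cx=306.2, cy=236.1
Marker side s = 0.173 m; corners in marker frame (Z=0):
  M0 = (-0.0865, +0.0865, 0)
  M1 = (+0.0865, +0.0865, 0)
  M2 = (+0.0865, -0.0865, 0)
  M3 = (-0.0865, -0.0865, 0)
Detected image corners:
  c0 = (145.795284, 354.565197) px
  c1 = (295.589472, 347.230793) px
  c2 = (267.324586, 197.427595) px
  c3 = (101.222612, 211.714007) px
Planar DLT: solve 8×8 A·h = b for H (H[2,2]=1):
  H  [+864.45123 +342.86347 +201.95690]
  H  [-124.31443 +1025.69777 +281.94813]
  H  [-0.22667 +0.64907 +1.00000]
B = K⁻¹H; ‖b₁‖=1.275361, ‖b₂‖=1.275361; λ = 2/(‖b₁‖+‖b₂‖) = 0.784092, sign → tz>0 ⇒ λ=+0.784092
r₁ = λ·B[:,0] = (+0.98167,-0.06876,-0.17773); r₂ = λ·B[:,1] = (+0.15150,+0.84737,+0.50893)
r₃ = r₁×r₂ = (+0.11561,-0.52653,+0.84226); SVD([r₁ r₂ r₃]) → R = UVᵀ:
  R  [+0.98167 +0.15150 +0.11561]
  R  [-0.06876 +0.84737 -0.52653]
  R  [-0.17773 +0.50893 +0.84226]
t = (-0.10958, +0.04453, +0.78409) m
tr R = 2.671303; θ = arccos((tr R − 1)/2) = 0.581479 rad = 33.316°
axis k = ((R−Rᵀ)₃₂, (R−Rᵀ)₁₃, (R−Rᵀ)₂₁) / (2 sinθ) = (+0.942598, +0.267033, -0.200505)
rvec = θ·k = (+0.548101, +0.155274, -0.116589)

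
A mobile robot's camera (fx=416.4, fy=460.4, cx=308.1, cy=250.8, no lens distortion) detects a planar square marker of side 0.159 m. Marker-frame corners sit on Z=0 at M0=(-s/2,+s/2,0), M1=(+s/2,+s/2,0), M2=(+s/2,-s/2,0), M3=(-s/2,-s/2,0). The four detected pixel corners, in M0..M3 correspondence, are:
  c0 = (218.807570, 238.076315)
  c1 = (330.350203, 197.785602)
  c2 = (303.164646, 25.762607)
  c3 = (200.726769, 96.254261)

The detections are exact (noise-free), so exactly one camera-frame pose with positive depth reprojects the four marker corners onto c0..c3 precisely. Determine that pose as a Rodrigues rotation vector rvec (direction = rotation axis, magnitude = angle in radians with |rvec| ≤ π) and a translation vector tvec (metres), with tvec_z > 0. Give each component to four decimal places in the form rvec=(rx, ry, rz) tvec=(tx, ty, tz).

Intrinsics K: fx=416.4, fy=460.4, cx=308.1, cy=250.8
Marker side s = 0.159 m; corners in marker frame (Z=0):
  M0 = (-0.0795, +0.0795, 0)
  M1 = (+0.0795, +0.0795, 0)
  M2 = (+0.0795, -0.0795, 0)
  M3 = (-0.0795, -0.0795, 0)
Detected image corners:
  c0 = (218.807570, 238.076315) px
  c1 = (330.350203, 197.785602) px
  c2 = (303.164646, 25.762607) px
  c3 = (200.726769, 96.254261) px
Planar DLT: solve 8×8 A·h = b for H (H[2,2]=1):
  H  [+329.50537 +70.99865 +257.49088]
  H  [-531.93919 +940.87444 +140.71641]
  H  [-1.30212 -0.25976 +1.00000]
B = K⁻¹H; ‖b₁‖=2.230181, ‖b₂‖=2.230181; λ = 2/(‖b₁‖+‖b₂‖) = 0.448394, sign → tz>0 ⇒ λ=+0.448394
r₁ = λ·B[:,0] = (+0.78683,-0.20001,-0.58386); r₂ = λ·B[:,1] = (+0.16263,+0.97979,-0.11647)
r₃ = r₁×r₂ = (+0.59536,-0.00331,+0.80346); SVD([r₁ r₂ r₃]) → R = UVᵀ:
  R  [+0.78683 +0.16263 +0.59536]
  R  [-0.20001 +0.97979 -0.00331]
  R  [-0.58386 -0.11647 +0.80346]
t = (-0.05450, -0.10721, +0.44839) m
tr R = 2.570072; θ = arccos((tr R − 1)/2) = 0.668042 rad = 38.276°
axis k = ((R−Rᵀ)₃₂, (R−Rᵀ)₁₃, (R−Rᵀ)₂₁) / (2 sinθ) = (-0.091342, +0.951826, -0.292717)
rvec = θ·k = (-0.061020, +0.635860, -0.195547)

rvec=(-0.0610, 0.6359, -0.1955) tvec=(-0.0545, -0.1072, 0.4484)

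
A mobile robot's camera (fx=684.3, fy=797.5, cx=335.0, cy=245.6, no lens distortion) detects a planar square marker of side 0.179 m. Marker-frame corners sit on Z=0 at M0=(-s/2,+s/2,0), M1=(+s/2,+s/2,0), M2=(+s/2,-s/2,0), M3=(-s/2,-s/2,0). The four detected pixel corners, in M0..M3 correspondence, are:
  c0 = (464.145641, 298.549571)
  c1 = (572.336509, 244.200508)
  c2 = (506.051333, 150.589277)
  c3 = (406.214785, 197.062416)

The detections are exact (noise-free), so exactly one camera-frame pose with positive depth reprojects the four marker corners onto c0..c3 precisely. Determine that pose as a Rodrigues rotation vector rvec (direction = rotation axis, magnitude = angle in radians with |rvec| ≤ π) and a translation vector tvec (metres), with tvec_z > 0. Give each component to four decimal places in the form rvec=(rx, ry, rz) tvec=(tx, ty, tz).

rvec=(-0.6371, -0.0492, -0.4234) tvec=(0.2285, -0.0334, 1.0325)

Intrinsics K: fx=684.3, fy=797.5, cx=335.0, cy=245.6
Marker side s = 0.179 m; corners in marker frame (Z=0):
  M0 = (-0.0895, +0.0895, 0)
  M1 = (+0.0895, +0.0895, 0)
  M2 = (+0.0895, -0.0895, 0)
  M3 = (-0.0895, -0.0895, 0)
Detected image corners:
  c0 = (464.145641, 298.549571) px
  c1 = (572.336509, 244.200508) px
  c2 = (506.051333, 150.589277) px
  c3 = (406.214785, 197.062416) px
Planar DLT: solve 8×8 A·h = b for H (H[2,2]=1):
  H  [+661.53265 +79.99297 +486.44157]
  H  [-243.26361 +422.49260 +219.82727]
  H  [+0.16748 -0.54872 +1.00000]
B = K⁻¹H; ‖b₁‖=0.968495, ‖b₂‖=0.968495; λ = 2/(‖b₁‖+‖b₂‖) = 1.032530, sign → tz>0 ⇒ λ=+1.032530
r₁ = λ·B[:,0] = (+0.91352,-0.36821,+0.17293); r₂ = λ·B[:,1] = (+0.39807,+0.72149,-0.56657)
r₃ = r₁×r₂ = (+0.08385,+0.58641,+0.80566); SVD([r₁ r₂ r₃]) → R = UVᵀ:
  R  [+0.91352 +0.39807 +0.08385]
  R  [-0.36821 +0.72149 +0.58641]
  R  [+0.17293 -0.56657 +0.80566]
t = (+0.22851, -0.03337, +1.03253) m
tr R = 2.440667; θ = arccos((tr R − 1)/2) = 0.766513 rad = 43.918°
axis k = ((R−Rᵀ)₃₂, (R−Rᵀ)₁₃, (R−Rᵀ)₂₁) / (2 sinθ) = (-0.831122, -0.064216, -0.552369)
rvec = θ·k = (-0.637066, -0.049223, -0.423398)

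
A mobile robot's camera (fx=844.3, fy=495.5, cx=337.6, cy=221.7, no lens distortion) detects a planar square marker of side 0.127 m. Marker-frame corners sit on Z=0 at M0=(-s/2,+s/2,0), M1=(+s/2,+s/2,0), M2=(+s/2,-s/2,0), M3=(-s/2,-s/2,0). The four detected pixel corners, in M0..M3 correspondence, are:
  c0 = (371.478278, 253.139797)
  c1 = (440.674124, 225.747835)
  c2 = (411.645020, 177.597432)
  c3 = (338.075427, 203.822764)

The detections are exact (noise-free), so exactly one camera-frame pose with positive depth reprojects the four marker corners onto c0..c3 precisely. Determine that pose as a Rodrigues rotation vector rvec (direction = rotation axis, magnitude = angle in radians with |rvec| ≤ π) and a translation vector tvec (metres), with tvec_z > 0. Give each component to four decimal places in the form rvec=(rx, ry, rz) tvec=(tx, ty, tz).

Intrinsics K: fx=844.3, fy=495.5, cx=337.6, cy=221.7
Marker side s = 0.127 m; corners in marker frame (Z=0):
  M0 = (-0.0635, +0.0635, 0)
  M1 = (+0.0635, +0.0635, 0)
  M2 = (+0.0635, -0.0635, 0)
  M3 = (-0.0635, -0.0635, 0)
Detected image corners:
  c0 = (371.478278, 253.139797) px
  c1 = (440.674124, 225.747835) px
  c2 = (411.645020, 177.597432) px
  c3 = (338.075427, 203.822764) px
Planar DLT: solve 8×8 A·h = b for H (H[2,2]=1):
  H  [+704.58012 +371.30331 +391.61703]
  H  [-132.49365 +452.97591 +215.26446]
  H  [+0.36588 +0.32245 +1.00000]
B = K⁻¹H; ‖b₁‖=0.890703, ‖b₂‖=0.890703; λ = 2/(‖b₁‖+‖b₂‖) = 1.122709, sign → tz>0 ⇒ λ=+1.122709
r₁ = λ·B[:,0] = (+0.77266,-0.48400,+0.41078); r₂ = λ·B[:,1] = (+0.34898,+0.86438,+0.36202)
r₃ = r₁×r₂ = (-0.53028,-0.13637,+0.83678); SVD([r₁ r₂ r₃]) → R = UVᵀ:
  R  [+0.77266 +0.34898 -0.53028]
  R  [-0.48400 +0.86438 -0.13637]
  R  [+0.41078 +0.36202 +0.83678]
t = (+0.07183, -0.01458, +1.12271) m
tr R = 2.473824; θ = arccos((tr R − 1)/2) = 0.742305 rad = 42.531°
axis k = ((R−Rᵀ)₃₂, (R−Rᵀ)₁₃, (R−Rᵀ)₂₁) / (2 sinθ) = (+0.368639, -0.696061, -0.616120)
rvec = θ·k = (+0.273642, -0.516690, -0.457349)

rvec=(0.2736, -0.5167, -0.4573) tvec=(0.0718, -0.0146, 1.1227)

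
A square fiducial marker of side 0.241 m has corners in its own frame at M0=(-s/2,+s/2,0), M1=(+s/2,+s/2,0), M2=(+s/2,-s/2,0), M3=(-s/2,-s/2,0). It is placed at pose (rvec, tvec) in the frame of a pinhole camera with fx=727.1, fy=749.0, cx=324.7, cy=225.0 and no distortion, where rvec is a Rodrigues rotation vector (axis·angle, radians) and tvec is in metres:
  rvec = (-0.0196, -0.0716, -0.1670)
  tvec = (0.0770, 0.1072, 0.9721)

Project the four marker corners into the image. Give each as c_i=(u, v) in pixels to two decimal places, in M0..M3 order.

Intrinsics K: fx=727.1, fy=749.0, cx=324.7, cy=225.0
Marker side s = 0.241 m; corners in marker frame (Z=0):
  M0 = (-0.1205, +0.1205, 0)
  M1 = (+0.1205, +0.1205, 0)
  M2 = (+0.1205, -0.1205, 0)
  M3 = (-0.1205, -0.1205, 0)
rvec = (-0.0196, -0.0716, -0.1670), |rvec| = θ = 0.18276 rad = 10.471°
Rodrigues: sinθ=0.18174, 1−cosθ=0.01665; R = I + sinθ·[k]× + (1−cosθ)·[k]×²:
    [+0.98354 +0.16677 -0.06957]
    [-0.16537 +0.98590 +0.02545]
    [+0.07283 -0.01353 +0.99725]
t = (0.0770, 0.1072, 0.9721) m
M0: Pc = R·M0+t = (-0.02142, +0.24593, +0.96169); u = 727.1·(-0.02142)/0.96169 + 324.7 = 308.5049, v = 749.0·(+0.24593)/0.96169 + 225.0 = 416.5377
M1: Pc = R·M1+t = (+0.21561, +0.20607, +0.97925); u = 727.1·(+0.21561)/0.97925 + 324.7 = 484.7943, v = 749.0·(+0.20607)/0.97925 + 225.0 = 382.6206
M2: Pc = R·M2+t = (+0.17542, -0.03153, +0.98251); u = 727.1·(+0.17542)/0.98251 + 324.7 = 454.5191, v = 749.0·(-0.03153)/0.98251 + 225.0 = 200.9646
M3: Pc = R·M3+t = (-0.06161, +0.00833, +0.96495); u = 727.1·(-0.06161)/0.96495 + 324.7 = 278.2746, v = 749.0·(+0.00833)/0.96495 + 225.0 = 231.4627

c0=(308.50, 416.54) c1=(484.79, 382.62) c2=(454.52, 200.96) c3=(278.27, 231.46)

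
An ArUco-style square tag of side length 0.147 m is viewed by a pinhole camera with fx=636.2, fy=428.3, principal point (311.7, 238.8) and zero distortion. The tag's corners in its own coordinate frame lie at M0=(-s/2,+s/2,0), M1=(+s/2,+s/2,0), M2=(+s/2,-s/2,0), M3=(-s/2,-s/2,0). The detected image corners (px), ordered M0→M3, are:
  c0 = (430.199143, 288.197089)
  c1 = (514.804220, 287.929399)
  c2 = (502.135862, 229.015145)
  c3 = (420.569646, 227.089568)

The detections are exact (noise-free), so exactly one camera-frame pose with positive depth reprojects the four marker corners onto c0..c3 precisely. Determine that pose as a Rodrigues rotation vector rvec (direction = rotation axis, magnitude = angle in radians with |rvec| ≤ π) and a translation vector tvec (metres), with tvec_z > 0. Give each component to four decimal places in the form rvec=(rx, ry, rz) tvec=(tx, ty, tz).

rvec=(-0.2970, -0.2617, -0.0134) tvec=(0.2493, 0.0443, 1.0173)

Intrinsics K: fx=636.2, fy=428.3, cx=311.7, cy=238.8
Marker side s = 0.147 m; corners in marker frame (Z=0):
  M0 = (-0.0735, +0.0735, 0)
  M1 = (+0.0735, +0.0735, 0)
  M2 = (+0.0735, -0.0735, 0)
  M3 = (-0.0735, -0.0735, 0)
Detected image corners:
  c0 = (430.199143, 288.197089) px
  c1 = (514.804220, 287.929399) px
  c2 = (502.135862, 229.015145) px
  c3 = (420.569646, 227.089568) px
Planar DLT: solve 8×8 A·h = b for H (H[2,2]=1):
  H  [+682.90663 -55.96344 +467.58246]
  H  [+70.96130 +335.14703 +257.44204]
  H  [+0.25253 -0.28270 +1.00000]
B = K⁻¹H; ‖b₁‖=0.983007, ‖b₂‖=0.983007; λ = 2/(‖b₁‖+‖b₂‖) = 1.017287, sign → tz>0 ⇒ λ=+1.017287
r₁ = λ·B[:,0] = (+0.96611,+0.02531,+0.25689); r₂ = λ·B[:,1] = (+0.05141,+0.95637,-0.28758)
r₃ = r₁×r₂ = (-0.25297,+0.29104,+0.92266); SVD([r₁ r₂ r₃]) → R = UVᵀ:
  R  [+0.96611 +0.05141 -0.25297]
  R  [+0.02531 +0.95637 +0.29104]
  R  [+0.25689 -0.28758 +0.92266]
t = (+0.24926, +0.04428, +1.01729) m
tr R = 2.845143; θ = arccos((tr R − 1)/2) = 0.396104 rad = 22.695°
axis k = ((R−Rᵀ)₃₂, (R−Rᵀ)₁₃, (R−Rᵀ)₂₁) / (2 sinθ) = (-0.749852, -0.660740, -0.033823)
rvec = θ·k = (-0.297019, -0.261722, -0.013397)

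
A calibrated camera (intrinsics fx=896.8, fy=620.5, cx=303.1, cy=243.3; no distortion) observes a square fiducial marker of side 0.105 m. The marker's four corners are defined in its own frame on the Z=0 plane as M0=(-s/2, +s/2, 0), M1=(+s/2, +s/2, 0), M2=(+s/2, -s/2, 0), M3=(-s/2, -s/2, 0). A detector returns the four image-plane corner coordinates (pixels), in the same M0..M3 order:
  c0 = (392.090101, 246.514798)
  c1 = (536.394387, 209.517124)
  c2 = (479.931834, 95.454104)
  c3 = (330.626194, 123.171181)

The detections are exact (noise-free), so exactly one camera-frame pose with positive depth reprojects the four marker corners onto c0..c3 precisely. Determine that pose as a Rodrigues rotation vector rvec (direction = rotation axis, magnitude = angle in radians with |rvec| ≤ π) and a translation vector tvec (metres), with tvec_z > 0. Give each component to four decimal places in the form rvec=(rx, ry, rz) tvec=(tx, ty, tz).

Intrinsics K: fx=896.8, fy=620.5, cx=303.1, cy=243.3
Marker side s = 0.105 m; corners in marker frame (Z=0):
  M0 = (-0.0525, +0.0525, 0)
  M1 = (+0.0525, +0.0525, 0)
  M2 = (+0.0525, -0.0525, 0)
  M3 = (-0.0525, -0.0525, 0)
Detected image corners:
  c0 = (392.090101, 246.514798) px
  c1 = (536.394387, 209.517124) px
  c2 = (479.931834, 95.454104) px
  c3 = (330.626194, 123.171181) px
Planar DLT: solve 8×8 A·h = b for H (H[2,2]=1):
  H  [+1724.54961 +570.56631 +437.68951]
  H  [-181.57866 +1132.62602 +168.09787]
  H  [+0.75084 +0.02289 +1.00000]
B = K⁻¹H; ‖b₁‖=1.922166, ‖b₂‖=1.922166; λ = 2/(‖b₁‖+‖b₂‖) = 0.520246, sign → tz>0 ⇒ λ=+0.520246
r₁ = λ·B[:,0] = (+0.86841,-0.30541,+0.39062); r₂ = λ·B[:,1] = (+0.32697,+0.94496,+0.01191)
r₃ = r₁×r₂ = (-0.37276,+0.11738,+0.92047); SVD([r₁ r₂ r₃]) → R = UVᵀ:
  R  [+0.86841 +0.32697 -0.37276]
  R  [-0.30541 +0.94496 +0.11738]
  R  [+0.39062 +0.01191 +0.92047]
t = (+0.07808, -0.06305, +0.52025) m
tr R = 2.733848; θ = arccos((tr R − 1)/2) = 0.521799 rad = 29.897°
axis k = ((R−Rᵀ)₃₂, (R−Rᵀ)₁₃, (R−Rᵀ)₂₁) / (2 sinθ) = (-0.105804, -0.765769, -0.634353)
rvec = θ·k = (-0.055208, -0.399577, -0.331005)

rvec=(-0.0552, -0.3996, -0.3310) tvec=(0.0781, -0.0631, 0.5202)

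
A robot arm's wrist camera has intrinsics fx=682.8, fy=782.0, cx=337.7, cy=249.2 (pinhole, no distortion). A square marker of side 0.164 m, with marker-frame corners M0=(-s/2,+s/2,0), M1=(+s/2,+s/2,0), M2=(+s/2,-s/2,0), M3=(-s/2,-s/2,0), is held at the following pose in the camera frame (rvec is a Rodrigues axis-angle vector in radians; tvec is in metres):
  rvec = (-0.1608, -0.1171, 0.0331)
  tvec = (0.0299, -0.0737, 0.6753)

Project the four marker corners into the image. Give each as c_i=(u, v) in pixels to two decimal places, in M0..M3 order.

Intrinsics K: fx=682.8, fy=782.0, cx=337.7, cy=249.2
Marker side s = 0.164 m; corners in marker frame (Z=0):
  M0 = (-0.0820, +0.0820, 0)
  M1 = (+0.0820, +0.0820, 0)
  M2 = (+0.0820, -0.0820, 0)
  M3 = (-0.0820, -0.0820, 0)
rvec = (-0.1608, -0.1171, 0.0331), |rvec| = θ = 0.20165 rad = 11.554°
Rodrigues: sinθ=0.20029, 1−cosθ=0.02026; R = I + sinθ·[k]× + (1−cosθ)·[k]×²:
    [+0.99262 -0.02349 -0.11896]
    [+0.04226 +0.98657 +0.15778]
    [+0.11366 -0.16164 +0.98028]
t = (0.0299, -0.0737, 0.6753) m
M0: Pc = R·M0+t = (-0.05342, +0.00373, +0.65273); u = 682.8·(-0.05342)/0.65273 + 337.7 = 281.8172, v = 782.0·(+0.00373)/0.65273 + 249.2 = 253.6729
M1: Pc = R·M1+t = (+0.10937, +0.01066, +0.67136); u = 682.8·(+0.10937)/0.67136 + 337.7 = 448.9313, v = 782.0·(+0.01066)/0.67136 + 249.2 = 261.6213
M2: Pc = R·M2+t = (+0.11322, -0.15113, +0.69787); u = 682.8·(+0.11322)/0.69787 + 337.7 = 448.4757, v = 782.0·(-0.15113)/0.69787 + 249.2 = 79.8481
M3: Pc = R·M3+t = (-0.04957, -0.15806, +0.67924); u = 682.8·(-0.04957)/0.67924 + 337.7 = 287.8714, v = 782.0·(-0.15806)/0.67924 + 249.2 = 67.2217

c0=(281.82, 253.67) c1=(448.93, 261.62) c2=(448.48, 79.85) c3=(287.87, 67.22)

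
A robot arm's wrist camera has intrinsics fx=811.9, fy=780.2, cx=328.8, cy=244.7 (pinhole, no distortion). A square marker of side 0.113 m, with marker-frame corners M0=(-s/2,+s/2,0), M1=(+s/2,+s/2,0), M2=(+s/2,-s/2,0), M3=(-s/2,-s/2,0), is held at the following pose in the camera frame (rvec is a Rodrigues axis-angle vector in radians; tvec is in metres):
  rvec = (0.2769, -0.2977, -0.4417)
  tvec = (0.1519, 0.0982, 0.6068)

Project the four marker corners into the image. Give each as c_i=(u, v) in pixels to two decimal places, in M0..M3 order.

c0=(493.66, 465.00) c1=(611.29, 393.38) c2=(571.17, 275.09) c3=(444.32, 346.14)

Intrinsics K: fx=811.9, fy=780.2, cx=328.8, cy=244.7
Marker side s = 0.113 m; corners in marker frame (Z=0):
  M0 = (-0.0565, +0.0565, 0)
  M1 = (+0.0565, +0.0565, 0)
  M2 = (+0.0565, -0.0565, 0)
  M3 = (-0.0565, -0.0565, 0)
rvec = (0.2769, -0.2977, -0.4417), |rvec| = θ = 0.60033 rad = 34.396°
Rodrigues: sinθ=0.56492, 1−cosθ=0.17485; R = I + sinθ·[k]× + (1−cosθ)·[k]×²:
    [+0.86235 +0.37565 -0.33948]
    [-0.45564 +0.86815 -0.19677]
    [+0.22080 +0.32436 +0.91980]
t = (0.1519, 0.0982, 0.6068) m
M0: Pc = R·M0+t = (+0.12440, +0.17299, +0.61265); u = 811.9·(+0.12440)/0.61265 + 328.8 = 493.6599, v = 780.2·(+0.17299)/0.61265 + 244.7 = 465.0043
M1: Pc = R·M1+t = (+0.22185, +0.12151, +0.63760); u = 811.9·(+0.22185)/0.63760 + 328.8 = 611.2922, v = 780.2·(+0.12151)/0.63760 + 244.7 = 393.3816
M2: Pc = R·M2+t = (+0.17940, +0.02341, +0.60095); u = 811.9·(+0.17940)/0.60095 + 328.8 = 571.1728, v = 780.2·(+0.02341)/0.60095 + 244.7 = 275.0879
M3: Pc = R·M3+t = (+0.08195, +0.07489, +0.57600); u = 811.9·(+0.08195)/0.57600 + 328.8 = 444.3173, v = 780.2·(+0.07489)/0.57600 + 244.7 = 346.1441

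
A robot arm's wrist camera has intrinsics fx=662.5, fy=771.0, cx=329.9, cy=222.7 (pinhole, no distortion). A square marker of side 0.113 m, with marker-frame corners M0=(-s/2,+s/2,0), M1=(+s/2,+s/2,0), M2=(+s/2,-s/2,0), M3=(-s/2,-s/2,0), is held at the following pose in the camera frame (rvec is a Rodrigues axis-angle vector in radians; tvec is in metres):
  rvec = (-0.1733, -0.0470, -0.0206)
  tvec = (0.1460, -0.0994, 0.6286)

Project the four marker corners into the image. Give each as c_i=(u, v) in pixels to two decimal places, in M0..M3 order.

c0=(427.70, 169.11) c1=(547.11, 167.28) c2=(537.66, 35.11) c3=(421.82, 35.75)

Intrinsics K: fx=662.5, fy=771.0, cx=329.9, cy=222.7
Marker side s = 0.113 m; corners in marker frame (Z=0):
  M0 = (-0.0565, +0.0565, 0)
  M1 = (+0.0565, +0.0565, 0)
  M2 = (+0.0565, -0.0565, 0)
  M3 = (-0.0565, -0.0565, 0)
rvec = (-0.1733, -0.0470, -0.0206), |rvec| = θ = 0.18074 rad = 10.356°
Rodrigues: sinθ=0.17976, 1−cosθ=0.01629; R = I + sinθ·[k]× + (1−cosθ)·[k]×²:
    [+0.99869 +0.02455 -0.04496]
    [-0.01643 +0.98481 +0.17284]
    [+0.04852 -0.17188 +0.98392]
t = (0.1460, -0.0994, 0.6286) m
M0: Pc = R·M0+t = (+0.09096, -0.04283, +0.61615); u = 662.5·(+0.09096)/0.61615 + 329.9 = 427.7042, v = 771.0·(-0.04283)/0.61615 + 222.7 = 169.1058
M1: Pc = R·M1+t = (+0.20381, -0.04469, +0.62163); u = 662.5·(+0.20381)/0.62163 + 329.9 = 547.1126, v = 771.0·(-0.04469)/0.62163 + 222.7 = 167.2763
M2: Pc = R·M2+t = (+0.20104, -0.15597, +0.64105); u = 662.5·(+0.20104)/0.64105 + 329.9 = 537.6648, v = 771.0·(-0.15597)/0.64105 + 222.7 = 35.1134
M3: Pc = R·M3+t = (+0.08819, -0.15411, +0.63557); u = 662.5·(+0.08819)/0.63557 + 329.9 = 421.8239, v = 771.0·(-0.15411)/0.63557 + 222.7 = 35.7467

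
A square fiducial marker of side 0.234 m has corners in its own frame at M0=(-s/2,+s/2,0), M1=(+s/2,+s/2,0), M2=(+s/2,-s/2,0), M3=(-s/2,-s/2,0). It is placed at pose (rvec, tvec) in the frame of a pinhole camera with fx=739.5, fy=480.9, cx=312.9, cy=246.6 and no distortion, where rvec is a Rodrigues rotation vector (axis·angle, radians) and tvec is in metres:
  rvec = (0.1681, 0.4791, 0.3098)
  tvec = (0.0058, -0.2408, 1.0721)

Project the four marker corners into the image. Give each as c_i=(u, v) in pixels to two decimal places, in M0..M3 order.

Intrinsics K: fx=739.5, fy=480.9, cx=312.9, cy=246.6
Marker side s = 0.234 m; corners in marker frame (Z=0):
  M0 = (-0.1170, +0.1170, 0)
  M1 = (+0.1170, +0.1170, 0)
  M2 = (+0.1170, -0.1170, 0)
  M3 = (-0.1170, -0.1170, 0)
rvec = (0.1681, 0.4791, 0.3098), |rvec| = θ = 0.59479 rad = 34.079°
Rodrigues: sinθ=0.56033, 1−cosθ=0.17173; R = I + sinθ·[k]× + (1−cosθ)·[k]×²:
    [+0.84199 -0.25276 +0.47663]
    [+0.33095 +0.93969 -0.08631]
    [-0.42607 +0.23041 +0.87486]
t = (0.0058, -0.2408, 1.0721) m
M0: Pc = R·M0+t = (-0.12229, -0.16958, +1.14891); u = 739.5·(-0.12229)/1.14891 + 312.9 = 234.1906, v = 480.9·(-0.16958)/1.14891 + 246.6 = 175.6199
M1: Pc = R·M1+t = (+0.07474, -0.09213, +1.04921); u = 739.5·(+0.07474)/1.04921 + 312.9 = 365.5777, v = 480.9·(-0.09213)/1.04921 + 246.6 = 204.3704
M2: Pc = R·M2+t = (+0.13389, -0.31202, +0.99529); u = 739.5·(+0.13389)/0.99529 + 312.9 = 412.3764, v = 480.9·(-0.31202)/0.99529 + 246.6 = 95.8383
M3: Pc = R·M3+t = (-0.06314, -0.38947, +1.09499); u = 739.5·(-0.06314)/1.09499 + 312.9 = 270.2589, v = 480.9·(-0.38947)/1.09499 + 246.6 = 75.5541

c0=(234.19, 175.62) c1=(365.58, 204.37) c2=(412.38, 95.84) c3=(270.26, 75.55)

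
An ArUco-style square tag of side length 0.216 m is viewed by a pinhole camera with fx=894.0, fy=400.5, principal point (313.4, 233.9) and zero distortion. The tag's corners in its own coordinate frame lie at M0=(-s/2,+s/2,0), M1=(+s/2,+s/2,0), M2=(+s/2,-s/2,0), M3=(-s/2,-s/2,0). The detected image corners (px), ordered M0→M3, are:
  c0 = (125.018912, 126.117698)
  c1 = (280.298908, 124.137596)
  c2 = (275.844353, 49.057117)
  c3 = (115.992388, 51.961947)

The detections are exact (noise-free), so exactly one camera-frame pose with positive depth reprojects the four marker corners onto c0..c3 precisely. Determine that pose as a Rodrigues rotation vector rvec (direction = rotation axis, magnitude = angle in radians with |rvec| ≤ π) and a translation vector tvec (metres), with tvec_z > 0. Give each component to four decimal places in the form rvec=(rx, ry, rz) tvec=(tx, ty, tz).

Intrinsics K: fx=894.0, fy=400.5, cx=313.4, cy=233.9
Marker side s = 0.216 m; corners in marker frame (Z=0):
  M0 = (-0.1080, +0.1080, 0)
  M1 = (+0.1080, +0.1080, 0)
  M2 = (+0.1080, -0.1080, 0)
  M3 = (-0.1080, -0.1080, 0)
Detected image corners:
  c0 = (125.018912, 126.117698) px
  c1 = (280.298908, 124.137596) px
  c2 = (275.844353, 49.057117) px
  c3 = (115.992388, 51.961947) px
Planar DLT: solve 8×8 A·h = b for H (H[2,2]=1):
  H  [+718.77306 +58.48900 +198.88823]
  H  [-15.92199 +357.43780 +88.37597]
  H  [-0.05290 +0.13660 +1.00000]
B = K⁻¹H; ‖b₁‖=0.824289, ‖b₂‖=0.824289; λ = 2/(‖b₁‖+‖b₂‖) = 1.213166, sign → tz>0 ⇒ λ=+1.213166
r₁ = λ·B[:,0] = (+0.99788,-0.01075,-0.06418); r₂ = λ·B[:,1] = (+0.02128,+0.98594,+0.16572)
r₃ = r₁×r₂ = (+0.06150,-0.16673,+0.98408); SVD([r₁ r₂ r₃]) → R = UVᵀ:
  R  [+0.99788 +0.02128 +0.06150]
  R  [-0.01075 +0.98594 -0.16673]
  R  [-0.06418 +0.16572 +0.98408]
t = (-0.15539, -0.44081, +1.21317) m
tr R = 2.967908; θ = arccos((tr R − 1)/2) = 0.179384 rad = 10.278°
axis k = ((R−Rᵀ)₃₂, (R−Rᵀ)₁₃, (R−Rᵀ)₂₁) / (2 sinθ) = (+0.931617, +0.352187, -0.089743)
rvec = θ·k = (+0.167117, +0.063177, -0.016098)

rvec=(0.1671, 0.0632, -0.0161) tvec=(-0.1554, -0.4408, 1.2132)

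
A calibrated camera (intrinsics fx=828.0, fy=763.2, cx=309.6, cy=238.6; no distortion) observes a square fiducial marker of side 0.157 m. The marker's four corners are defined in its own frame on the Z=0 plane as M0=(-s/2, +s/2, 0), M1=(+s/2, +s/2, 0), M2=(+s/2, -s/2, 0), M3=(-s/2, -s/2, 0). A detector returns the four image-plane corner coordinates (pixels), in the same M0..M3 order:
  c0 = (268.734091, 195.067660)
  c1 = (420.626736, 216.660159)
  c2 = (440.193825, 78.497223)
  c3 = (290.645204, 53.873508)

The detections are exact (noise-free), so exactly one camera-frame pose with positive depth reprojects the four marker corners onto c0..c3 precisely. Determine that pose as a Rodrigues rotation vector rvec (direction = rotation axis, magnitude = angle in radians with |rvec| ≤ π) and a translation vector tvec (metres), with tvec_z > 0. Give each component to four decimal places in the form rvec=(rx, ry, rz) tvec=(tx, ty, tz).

rvec=(-0.0568, -0.1320, 0.1423) tvec=(0.0471, -0.1133, 0.8403)

Intrinsics K: fx=828.0, fy=763.2, cx=309.6, cy=238.6
Marker side s = 0.157 m; corners in marker frame (Z=0):
  M0 = (-0.0785, +0.0785, 0)
  M1 = (+0.0785, +0.0785, 0)
  M2 = (+0.0785, -0.0785, 0)
  M3 = (-0.0785, -0.0785, 0)
Detected image corners:
  c0 = (268.734091, 195.067660) px
  c1 = (420.626736, 216.660159) px
  c2 = (440.193825, 78.497223) px
  c3 = (290.645204, 53.873508) px
Planar DLT: solve 8×8 A·h = b for H (H[2,2]=1):
  H  [+1013.63176 -159.79268 +356.00797]
  H  [+167.80781 +878.91284 +135.73272]
  H  [+0.15117 -0.07826 +1.00000]
B = K⁻¹H; ‖b₁‖=1.189998, ‖b₂‖=1.189998; λ = 2/(‖b₁‖+‖b₂‖) = 0.840337, sign → tz>0 ⇒ λ=+0.840337
r₁ = λ·B[:,0] = (+0.98123,+0.14505,+0.12704); r₂ = λ·B[:,1] = (-0.13758,+0.98830,-0.06576)
r₃ = r₁×r₂ = (-0.13509,+0.04705,+0.98972); SVD([r₁ r₂ r₃]) → R = UVᵀ:
  R  [+0.98123 -0.13758 -0.13509]
  R  [+0.14505 +0.98830 +0.04705]
  R  [+0.12704 -0.06576 +0.98972]
t = (+0.04710, -0.11326, +0.84034) m
tr R = 2.959255; θ = arccos((tr R − 1)/2) = 0.202198 rad = 11.585°
axis k = ((R−Rᵀ)₃₂, (R−Rᵀ)₁₃, (R−Rᵀ)₂₁) / (2 sinθ) = (-0.280875, -0.652625, +0.703698)
rvec = θ·k = (-0.056792, -0.131959, +0.142286)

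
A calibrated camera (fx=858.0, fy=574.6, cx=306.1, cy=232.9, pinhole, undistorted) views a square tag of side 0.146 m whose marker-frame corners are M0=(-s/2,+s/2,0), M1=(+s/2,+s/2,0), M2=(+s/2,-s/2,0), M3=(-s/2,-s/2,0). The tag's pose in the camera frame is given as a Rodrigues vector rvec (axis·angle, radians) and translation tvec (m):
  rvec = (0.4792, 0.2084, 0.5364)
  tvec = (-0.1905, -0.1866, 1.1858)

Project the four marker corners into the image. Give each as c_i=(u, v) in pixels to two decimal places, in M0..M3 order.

Intrinsics K: fx=858.0, fy=574.6, cx=306.1, cy=232.9
Marker side s = 0.146 m; corners in marker frame (Z=0):
  M0 = (-0.0730, +0.0730, 0)
  M1 = (+0.0730, +0.0730, 0)
  M2 = (+0.0730, -0.0730, 0)
  M3 = (-0.0730, -0.0730, 0)
rvec = (0.4792, 0.2084, 0.5364), |rvec| = θ = 0.74886 rad = 42.906°
Rodrigues: sinθ=0.68080, 1−cosθ=0.26753; R = I + sinθ·[k]× + (1−cosθ)·[k]×²:
    [+0.84202 -0.44001 +0.31209]
    [+0.53530 +0.75319 -0.38232]
    [-0.06683 +0.48898 +0.86973]
t = (-0.1905, -0.1866, 1.1858) m
M0: Pc = R·M0+t = (-0.28409, -0.17069, +1.22637); u = 858.0·(-0.28409)/1.22637 + 306.1 = 107.3455, v = 574.6·(-0.17069)/1.22637 + 232.9 = 152.9238
M1: Pc = R·M1+t = (-0.16115, -0.09254, +1.21662); u = 858.0·(-0.16115)/1.21662 + 306.1 = 192.4490, v = 574.6·(-0.09254)/1.21662 + 232.9 = 189.1936
M2: Pc = R·M2+t = (-0.09691, -0.20251, +1.14523); u = 858.0·(-0.09691)/1.14523 + 306.1 = 233.4938, v = 574.6·(-0.20251)/1.14523 + 232.9 = 131.2956
M3: Pc = R·M3+t = (-0.21985, -0.28066, +1.15498); u = 858.0·(-0.21985)/1.15498 + 306.1 = 142.7831, v = 574.6·(-0.28066)/1.15498 + 232.9 = 93.2731

c0=(107.35, 152.92) c1=(192.45, 189.19) c2=(233.49, 131.30) c3=(142.78, 93.27)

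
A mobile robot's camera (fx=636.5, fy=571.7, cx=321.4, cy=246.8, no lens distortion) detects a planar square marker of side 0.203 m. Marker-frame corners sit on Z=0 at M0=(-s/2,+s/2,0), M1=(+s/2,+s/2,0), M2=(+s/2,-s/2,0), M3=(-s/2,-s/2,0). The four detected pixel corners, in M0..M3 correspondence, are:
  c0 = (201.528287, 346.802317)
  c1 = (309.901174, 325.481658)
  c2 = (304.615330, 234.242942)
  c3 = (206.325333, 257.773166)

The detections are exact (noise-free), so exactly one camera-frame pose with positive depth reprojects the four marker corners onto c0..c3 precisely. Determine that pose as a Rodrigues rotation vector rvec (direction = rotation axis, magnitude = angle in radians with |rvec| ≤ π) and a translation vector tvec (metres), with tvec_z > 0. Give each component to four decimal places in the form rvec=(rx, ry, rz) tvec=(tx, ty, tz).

Intrinsics K: fx=636.5, fy=571.7, cx=321.4, cy=246.8
Marker side s = 0.203 m; corners in marker frame (Z=0):
  M0 = (-0.1015, +0.1015, 0)
  M1 = (+0.1015, +0.1015, 0)
  M2 = (+0.1015, -0.1015, 0)
  M3 = (-0.1015, -0.1015, 0)
Detected image corners:
  c0 = (201.528287, 346.802317) px
  c1 = (309.901174, 325.481658) px
  c2 = (304.615330, 234.242942) px
  c3 = (206.325333, 257.773166) px
Planar DLT: solve 8×8 A·h = b for H (H[2,2]=1):
  H  [+446.41516 -122.11470 +254.32689]
  H  [-180.65519 +304.12812 +289.15223]
  H  [-0.24021 -0.48011 +1.00000]
B = K⁻¹H; ‖b₁‖=0.882911, ‖b₂‖=0.882911; λ = 2/(‖b₁‖+‖b₂‖) = 1.132617, sign → tz>0 ⇒ λ=+1.132617
r₁ = λ·B[:,0] = (+0.93175,-0.24045,-0.27207); r₂ = λ·B[:,1] = (+0.05729,+0.83727,-0.54378)
r₃ = r₁×r₂ = (+0.35855,+0.49109,+0.79390); SVD([r₁ r₂ r₃]) → R = UVᵀ:
  R  [+0.93175 +0.05729 +0.35855]
  R  [-0.24045 +0.83727 +0.49109]
  R  [-0.27207 -0.54378 +0.79390]
t = (-0.11935, +0.08391, +1.13262) m
tr R = 2.562921; θ = arccos((tr R − 1)/2) = 0.673793 rad = 38.606°
axis k = ((R−Rᵀ)₃₂, (R−Rᵀ)₁₃, (R−Rᵀ)₂₁) / (2 sinθ) = (-0.829282, +0.505339, -0.238590)
rvec = θ·k = (-0.558764, +0.340494, -0.160760)

rvec=(-0.5588, 0.3405, -0.1608) tvec=(-0.1194, 0.0839, 1.1326)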